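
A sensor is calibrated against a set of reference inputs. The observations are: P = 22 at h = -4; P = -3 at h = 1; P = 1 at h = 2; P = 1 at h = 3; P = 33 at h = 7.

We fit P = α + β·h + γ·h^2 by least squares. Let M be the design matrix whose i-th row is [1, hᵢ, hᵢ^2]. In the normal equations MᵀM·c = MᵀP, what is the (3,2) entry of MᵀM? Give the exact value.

Row 3 ↔ basis h^2, column 2 ↔ basis h, so (MᵀM)_{3,2} = Σᵢ (h^2)·(h) = (16)·(-4) + (1)·(1) + (4)·(2) + (9)·(3) + (49)·(7) = 315.

315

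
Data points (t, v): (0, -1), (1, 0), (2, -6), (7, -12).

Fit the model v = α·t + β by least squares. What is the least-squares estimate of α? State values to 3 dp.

Sums needed: Σt·t = 54, Σt = 10, Σ1 = 4.
For Aᵀv: Σt·v = -96, Σv = -19.
So AᵀA·[α, β]ᵀ = Aᵀv: [[54, 10]; [10, 4]]·[α, β]ᵀ = [-96, -19]ᵀ.
Determinant 54·4 − 10² = 116.
α = ((-96)·4 − 10·(-19))/116 = -97/58; β = (54·(-19) − 10·(-96))/116 = -33/58.

α = -1.672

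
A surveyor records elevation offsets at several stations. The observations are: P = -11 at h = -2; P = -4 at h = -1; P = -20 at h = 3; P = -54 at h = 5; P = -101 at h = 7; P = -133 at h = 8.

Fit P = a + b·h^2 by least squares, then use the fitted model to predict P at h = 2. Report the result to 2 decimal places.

P̂ = -10.42

With design matrix M, MᵀM = [[6, 152]; [152, 7220]] and MᵀP = [-323, -15039]ᵀ.
Δ = 6·7220 − 152² = 20216.
a = ((-323)·7220 − 152·(-15039))/20216 = -607/266; b = (6·(-15039) − 152·(-323))/20216 = -20569/10108.
At h = 2: P̂ = (-607/266)·(1) + (-20569/10108)·(4) = -52671/5054.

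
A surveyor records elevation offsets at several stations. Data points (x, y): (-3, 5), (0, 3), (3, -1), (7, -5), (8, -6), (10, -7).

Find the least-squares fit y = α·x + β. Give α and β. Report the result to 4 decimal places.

Compute the Gram sums: Σx·x = 231, Σx = 25, Σ1 = 6.
For Aᵀy: Σx·y = -171, Σy = -11.
Eliminating β: 6·(row 1) − 25·(row 2) gives 761·α = 6·(-171) − 25·(-11) = -751, so α = -751/761.
Then β = ((-11) − 25·(-751/761))/6 = 1734/761.

α = -0.9869, β = 2.2786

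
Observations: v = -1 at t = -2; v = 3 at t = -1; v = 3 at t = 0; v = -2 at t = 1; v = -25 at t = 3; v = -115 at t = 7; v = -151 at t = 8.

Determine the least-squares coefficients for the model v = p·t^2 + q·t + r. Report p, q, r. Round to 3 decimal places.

p = -2.060, q = -2.567, r = 2.402

With design matrix M, MᵀM = [[6596, 874, 128]; [874, 128, 16]; [128, 16, 7]] and Mᵀv = [-15527, -2091, -288]ᵀ.
Row-reducing yields p = -73571/35706, q = -41663/16230, r = 71464/29755.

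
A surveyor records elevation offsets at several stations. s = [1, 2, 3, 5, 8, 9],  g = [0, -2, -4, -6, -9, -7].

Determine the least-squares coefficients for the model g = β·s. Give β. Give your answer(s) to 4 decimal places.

β = -0.9837

MᵀM·[β]ᵀ = Mᵀg reads: 184·β = -181.
Hence β = -181 / 184 ≈ -0.983696.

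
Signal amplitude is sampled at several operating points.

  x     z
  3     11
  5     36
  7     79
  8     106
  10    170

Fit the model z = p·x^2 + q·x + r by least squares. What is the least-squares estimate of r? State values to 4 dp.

r = 0.0785

AᵀA·[p, q, r]ᵀ = Aᵀz reads: 17203·p + 2007·q + 247·r = 28654;  2007·p + 247·q + 33·r = 3314;  247·p + 33·q + 5·r = 402.
Inverting the 3×3 Gram matrix, [p, q, r]ᵀ = [9788/5071, -11548/5071, 398/5071]ᵀ.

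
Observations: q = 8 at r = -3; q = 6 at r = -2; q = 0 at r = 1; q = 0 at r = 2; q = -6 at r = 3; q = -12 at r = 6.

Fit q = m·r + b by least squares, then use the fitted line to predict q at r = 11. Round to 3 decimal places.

q̂ = -22.426

XᵀX·[m, b]ᵀ = Xᵀq reads: 63·m + 7·b = -126;  7·m + 6·b = -4.
(Σr·r = 63, Σr = 7, Σ1 = 6, Σr·q = -126, Σq = -4.)
Eliminating b: 6·(row 1) − 7·(row 2) gives 329·m = 6·(-126) − 7·(-4) = -728, so m = -104/47.
Then b = ((-4) − 7·(-104/47))/6 = 90/47.
At r = 11: q̂ = (-104/47)·(11) + (90/47)·(1) = -1054/47.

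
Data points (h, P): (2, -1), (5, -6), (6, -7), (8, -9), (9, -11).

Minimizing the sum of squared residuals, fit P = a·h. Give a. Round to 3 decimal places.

a = -1.167

The normal system XᵀX·[a]ᵀ = XᵀP is [[210]]·[a]ᵀ = [-245]ᵀ.
a = (-245)/210 = -1.16667.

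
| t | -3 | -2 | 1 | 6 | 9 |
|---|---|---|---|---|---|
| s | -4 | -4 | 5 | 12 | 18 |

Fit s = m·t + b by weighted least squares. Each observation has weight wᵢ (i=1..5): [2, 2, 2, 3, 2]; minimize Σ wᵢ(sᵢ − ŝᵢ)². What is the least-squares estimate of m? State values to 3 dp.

The normal system AᵀWA·[m, b]ᵀ = AᵀWs is [[298, 28]; [28, 11]]·[m, b]ᵀ = [590, 66]ᵀ.
det = 298·11 − 28² = 2494.
m = (590·11 − 28·66)/2494 = 2321/1247; b = (298·66 − 28·590)/2494 = 1574/1247.

m = 1.861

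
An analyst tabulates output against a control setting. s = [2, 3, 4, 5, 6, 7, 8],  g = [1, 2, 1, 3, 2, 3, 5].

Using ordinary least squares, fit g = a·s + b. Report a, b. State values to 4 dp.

a = 0.5357, b = -0.2500

Normal-equation sums: Σs·s = 203, Σs = 35, Σ1 = 7.
Right-hand side: Σs·g = 100, Σg = 17.
Normal equations: [[203, 35]; [35, 7]]·[a, b]ᵀ = [100, 17]ᵀ.
Δ = 203·7 − 35² = 196.
a = (100·7 − 35·17)/196 = 15/28; b = (203·17 − 35·100)/196 = -1/4.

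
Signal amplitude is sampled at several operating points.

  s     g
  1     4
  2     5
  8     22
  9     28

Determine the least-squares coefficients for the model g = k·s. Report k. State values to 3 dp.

From the data, Σs·s = 150.
Right-hand side: Σs·g = 442.
Hence k = 442 / 150 ≈ 2.94667.

k = 2.947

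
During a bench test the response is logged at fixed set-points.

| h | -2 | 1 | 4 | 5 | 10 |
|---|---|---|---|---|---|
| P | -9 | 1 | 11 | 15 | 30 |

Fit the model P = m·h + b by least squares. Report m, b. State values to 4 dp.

m = 3.2660, b = -2.1576

With design matrix X, XᵀX = [[146, 18]; [18, 5]] and XᵀP = [438, 48]ᵀ.
Eliminating b: 5·(row 1) − 18·(row 2) gives 406·m = 5·438 − 18·48 = 1326, so m = 663/203.
Then b = (48 − 18·(663/203))/5 = -438/203.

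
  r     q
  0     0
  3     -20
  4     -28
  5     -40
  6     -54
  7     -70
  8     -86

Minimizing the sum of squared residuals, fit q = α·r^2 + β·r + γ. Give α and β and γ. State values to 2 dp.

α = -0.90, β = -3.58, γ = -0.14

Entries of MᵀM: Σr^2·r^2 = 8755, Σr^2·r = 1287, Σr^2 = 199, Σr·r = 199, Σr = 33, Σ1 = 7.
And Σr^2·q = -12506, Σr·q = -1874, Σq = -298.
So MᵀM·[α, β, γ]ᵀ = Mᵀq: [[8755, 1287, 199]; [1287, 199, 33]; [199, 33, 7]]·[α, β, γ]ᵀ = [-12506, -1874, -298]ᵀ.
Row-reducing yields α = -20194/22449, β = -26764/7483, γ = -440/3207.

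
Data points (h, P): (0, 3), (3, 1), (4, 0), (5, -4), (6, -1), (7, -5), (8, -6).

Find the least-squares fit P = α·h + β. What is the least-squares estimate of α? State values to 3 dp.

α = -1.138

With design matrix A, AᵀA = [[199, 33]; [33, 7]] and AᵀP = [-106, -12]ᵀ.
Eliminating β: 7·(row 1) − 33·(row 2) gives 304·α = 7·(-106) − 33·(-12) = -346, so α = -173/152.
Then β = ((-12) − 33·(-173/152))/7 = 555/152.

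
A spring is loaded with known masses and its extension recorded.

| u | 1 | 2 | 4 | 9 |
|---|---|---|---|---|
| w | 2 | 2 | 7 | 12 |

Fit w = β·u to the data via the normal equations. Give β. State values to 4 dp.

β = 1.3922

XᵀX·[β]ᵀ = Xᵀw reads: 102·β = 142.
(Σu·u = 102, Σu·w = 142.)
Hence β = 142 / 102 ≈ 1.39216.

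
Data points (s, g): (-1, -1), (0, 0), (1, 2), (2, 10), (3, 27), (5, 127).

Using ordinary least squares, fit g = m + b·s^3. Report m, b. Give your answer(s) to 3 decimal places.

m = 0.540, b = 1.011

Setting ∂/∂m … = 0 gives: 6·m + 160·b = 165;  160·m + 16420·b = 16687.
(Σ1 = 6, Σs^3 = 160, Σs^3·s^3 = 16420, Σg = 165, Σs^3·g = 16687.)
Determinant 6·16420 − 160² = 72920.
m = (165·16420 − 160·16687)/72920 = 1969/3646; b = (6·16687 − 160·165)/72920 = 36861/36460.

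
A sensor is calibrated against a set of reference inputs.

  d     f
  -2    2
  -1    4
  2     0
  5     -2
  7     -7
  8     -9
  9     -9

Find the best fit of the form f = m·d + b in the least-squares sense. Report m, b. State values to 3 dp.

m = -1.172, b = 1.690

Setting ∂/∂m … = 0 gives: 228·m + 28·b = -220;  28·m + 7·b = -21.
Δ = 228·7 − 28² = 812.
m = ((-220)·7 − 28·(-21))/812 = -34/29; b = (228·(-21) − 28·(-220))/812 = 49/29.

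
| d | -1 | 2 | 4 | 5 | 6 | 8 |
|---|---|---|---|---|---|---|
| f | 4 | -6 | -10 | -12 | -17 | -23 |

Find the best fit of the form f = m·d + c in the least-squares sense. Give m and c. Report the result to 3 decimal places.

Normal-equation sums: Σd·d = 146, Σd = 24, Σ1 = 6.
And Σd·f = -402, Σf = -64.
Normal equations: [[146, 24]; [24, 6]]·[m, c]ᵀ = [-402, -64]ᵀ.
Eliminating c: 6·(row 1) − 24·(row 2) gives 300·m = 6·(-402) − 24·(-64) = -876, so m = -73/25.
Then c = ((-64) − 24·(-73/25))/6 = 76/75.

m = -2.920, c = 1.013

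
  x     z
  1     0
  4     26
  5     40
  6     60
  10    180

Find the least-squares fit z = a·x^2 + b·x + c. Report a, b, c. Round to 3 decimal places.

a = 1.973, b = -1.750, c = 0.070

Compute the Gram sums: Σx^2·x^2 = 12178, Σx^2·x = 1406, Σx^2 = 178, Σx·x = 178, Σx = 26, Σ1 = 5.
And Σx^2·z = 21576, Σx·z = 2464, Σz = 306.
So MᵀM·[a, b, c]ᵀ = Mᵀz: [[12178, 1406, 178]; [1406, 178, 26]; [178, 26, 5]]·[a, b, c]ᵀ = [21576, 2464, 306]ᵀ.
Inverting the 3×3 Gram matrix, [a, b, c]ᵀ = [5924/3003, -5254/3003, 10/143]ᵀ.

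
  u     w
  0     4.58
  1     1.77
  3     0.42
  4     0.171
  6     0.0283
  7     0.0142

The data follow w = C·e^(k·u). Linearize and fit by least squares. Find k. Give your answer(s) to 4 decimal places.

Taking logs, ln w = k·u + ln C, so regress ln w on u.
Σu = 21.0000, Σ(u)² = 111.0000, Σln w = -8.3603, Σu·ln w = -60.2668.
Equations: 111.0000·k + 21.0000·ln C = -60.2668;  21.0000·k + 6·ln C = -8.3603.
Δ = 111.0000·6 − (21.0000)² = 225.0000; k = (-60.2668·6 − 21.0000·-8.3603)/225.0000 = -0.82682, ln C = (111.0000·-8.3603 − 21.0000·-60.2668)/225.0000 = 1.50048.

k = -0.8268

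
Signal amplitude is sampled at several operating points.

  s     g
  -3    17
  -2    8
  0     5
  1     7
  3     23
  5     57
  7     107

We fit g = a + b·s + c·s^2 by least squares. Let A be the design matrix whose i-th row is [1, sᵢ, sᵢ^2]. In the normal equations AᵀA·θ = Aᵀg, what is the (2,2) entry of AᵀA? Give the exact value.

97

Row 2 ↔ basis s, column 2 ↔ basis s, so (AᵀA)_{2,2} = Σᵢ (s)·(s) = (-3)·(-3) + (-2)·(-2) + (0)·(0) + (1)·(1) + (3)·(3) + (5)·(5) + (7)·(7) = 97.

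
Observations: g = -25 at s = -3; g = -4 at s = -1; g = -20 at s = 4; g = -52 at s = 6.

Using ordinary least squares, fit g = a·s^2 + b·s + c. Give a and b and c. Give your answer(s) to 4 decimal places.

Sums needed: Σs^2·s^2 = 1634, Σs^2·s = 252, Σs^2 = 62, Σs·s = 62, Σs = 6, Σ1 = 4.
Right-hand side: Σs^2·g = -2421, Σs·g = -313, Σg = -101.
AᵀA·[a, b, c]ᵀ = Aᵀg becomes [[1634, 252, 62]; [252, 62, 6]; [62, 6, 4]]·[a, b, c]ᵀ = [-2421, -313, -101]ᵀ.
Inverting the 3×3 Gram matrix, [a, b, c]ᵀ = [-53/28, 3905/1484, 211/1484]ᵀ.

a = -1.8929, b = 2.6314, c = 0.1422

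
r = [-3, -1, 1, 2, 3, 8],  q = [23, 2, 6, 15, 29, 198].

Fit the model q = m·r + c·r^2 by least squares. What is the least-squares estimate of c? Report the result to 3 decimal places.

c = 2.943

Entries of XᵀX: Σr·r = 88, Σr·r^2 = 520, Σr^2·r^2 = 4276.
For Xᵀq: Σr·q = 1636, Σr^2·q = 13208.
XᵀX·[m, c]ᵀ = Xᵀq becomes [[88, 520]; [520, 4276]]·[m, c]ᵀ = [1636, 13208]ᵀ.
Eliminating c: 4276·(row 1) − 520·(row 2) gives 105888·m = 4276·1636 − 520·13208 = 127376, so m = 7961/6618.
Then c = (13208 − 520·(7961/6618))/4276 = 9737/3309.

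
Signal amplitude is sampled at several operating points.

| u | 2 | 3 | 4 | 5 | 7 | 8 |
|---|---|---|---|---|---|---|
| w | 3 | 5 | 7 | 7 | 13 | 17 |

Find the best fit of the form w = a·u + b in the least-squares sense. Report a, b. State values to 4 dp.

a = 2.2236, b = -2.0807

Sums needed: Σu·u = 167, Σu = 29, Σ1 = 6.
For Xᵀw: Σu·w = 311, Σw = 52.
XᵀX·[a, b]ᵀ = Xᵀw becomes [[167, 29]; [29, 6]]·[a, b]ᵀ = [311, 52]ᵀ.
Δ = 167·6 − 29² = 161.
a = (311·6 − 29·52)/161 = 358/161; b = (167·52 − 29·311)/161 = -335/161.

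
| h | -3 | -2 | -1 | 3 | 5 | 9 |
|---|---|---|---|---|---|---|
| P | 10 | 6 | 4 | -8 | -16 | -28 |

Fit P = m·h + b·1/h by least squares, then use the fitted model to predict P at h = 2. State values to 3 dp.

Normal-equation sums: Σh·h = 129, Σh·1/h = 6, Σ1/h·1/h = 12349/8100.
And Σh·P = -402, Σ1/h·P = -869/45.
Determinant 129·(12349/8100) − 6² = 433807/2700.
m = ((-402)·(12349/8100) − 6·(-869/45))/(433807/2700) = -1341926/433807; b = (129·(-869/45) − 6·(-402))/(433807/2700) = -213660/433807.
At h = 2: P̂ = (-1341926/433807)·(2) + (-213660/433807)·(1/2) = -2790682/433807.

P̂ = -6.433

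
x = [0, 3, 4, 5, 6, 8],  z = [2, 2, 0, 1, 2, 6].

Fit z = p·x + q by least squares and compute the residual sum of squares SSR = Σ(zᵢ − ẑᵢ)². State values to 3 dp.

SSR = 15.071

From the data, Σx·x = 150, Σx = 26, Σ1 = 6.
And Σx·z = 71, Σz = 13.
So AᵀA·[p, q]ᵀ = Aᵀz: [[150, 26]; [26, 6]]·[p, q]ᵀ = [71, 13]ᵀ.
det = 150·6 − 26² = 224.
p = (71·6 − 26·13)/224 = 11/28; q = (150·13 − 26·71)/224 = 13/28.
Residuals: 43/28, 5/14, -57/28, -10/7, -23/28, 67/28; SSR = 211/14.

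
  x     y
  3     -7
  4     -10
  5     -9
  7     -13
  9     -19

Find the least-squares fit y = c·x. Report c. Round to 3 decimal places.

The normal system MᵀM·[c]ᵀ = Mᵀy is [[180]]·[c]ᵀ = [-368]ᵀ.
Hence c = -368 / 180 ≈ -2.04444.

c = -2.044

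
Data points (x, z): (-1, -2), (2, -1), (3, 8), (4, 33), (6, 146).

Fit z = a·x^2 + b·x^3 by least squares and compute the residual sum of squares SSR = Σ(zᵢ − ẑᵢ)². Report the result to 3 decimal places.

SSR = 3.424

Entries of AᵀA: Σx^2·x^2 = 1650, Σx^2·x^3 = 9074, Σx^3·x^3 = 51546.
And Σx^2·z = 5850, Σx^3·z = 33858.
AᵀA·[a, b]ᵀ = Aᵀz becomes [[1650, 9074]; [9074, 51546]]·[a, b]ᵀ = [5850, 33858]ᵀ.
Determinant 1650·51546 − 9074² = 2713424.
a = (5850·51546 − 9074·33858)/2713424 = -355212/169589; b = (1650·33858 − 9074·5850)/2713424 = 173925/169589.
Residuals: 27137/24227, -140141/169589, -142355/169589, 148629/169589, -2882/24227; SSR = 580736/169589.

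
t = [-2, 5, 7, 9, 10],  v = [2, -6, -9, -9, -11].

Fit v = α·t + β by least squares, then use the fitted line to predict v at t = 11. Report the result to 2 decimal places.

v̂ = -12.13

XᵀX·[α, β]ᵀ = Xᵀv reads: 259·α + 29·β = -288;  29·α + 5·β = -33.
(Σt·t = 259, Σt = 29, Σ1 = 5, Σt·v = -288, Σv = -33.)
Eliminating β: 5·(row 1) − 29·(row 2) gives 454·α = 5·(-288) − 29·(-33) = -483, so α = -483/454.
Then β = ((-33) − 29·(-483/454))/5 = -195/454.
At t = 11: v̂ = (-483/454)·(11) + (-195/454)·(1) = -2754/227.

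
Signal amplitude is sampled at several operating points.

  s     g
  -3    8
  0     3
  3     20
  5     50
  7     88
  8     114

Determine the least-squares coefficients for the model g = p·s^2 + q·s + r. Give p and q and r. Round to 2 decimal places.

p = 1.48, q = 2.14, r = 1.63

Entries of AᵀA: Σs^2·s^2 = 7284, Σs^2·s = 980, Σs^2 = 156, Σs·s = 156, Σs = 20, Σ1 = 6.
For Aᵀg: Σs^2·g = 13110, Σs·g = 1814, Σg = 283.
Solving the 3×3 system (Gaussian elimination) gives p = 21251/14394, q = 10287/4798, r = 23521/14394.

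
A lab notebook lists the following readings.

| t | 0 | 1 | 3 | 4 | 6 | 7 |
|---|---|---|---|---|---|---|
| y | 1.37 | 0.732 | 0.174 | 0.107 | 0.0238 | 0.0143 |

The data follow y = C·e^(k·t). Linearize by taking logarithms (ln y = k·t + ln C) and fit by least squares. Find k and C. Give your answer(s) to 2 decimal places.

k = -0.66, C = 1.37

Linearized form: ln y = k·t + ln C. From the 6 transformed points,
AᵀA = [[111.0000, 21.0000]; [21.0000, 6]], rhs = [-66.6587, -11.9664]ᵀ  (here Σt = 21.0000, Σ(t)² = 111.0000, Σln y = -11.9664, Σt·ln y = -66.6587).
Solving (det = 225.0000): k = -0.66070, ln C = 0.31807, so C = exp(0.31807) = 1.37448.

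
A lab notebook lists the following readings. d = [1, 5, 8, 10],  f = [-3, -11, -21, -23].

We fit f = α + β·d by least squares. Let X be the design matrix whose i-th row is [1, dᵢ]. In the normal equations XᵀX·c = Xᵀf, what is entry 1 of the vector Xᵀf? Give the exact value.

Entry 1 ↔ basis 1, so (Xᵀf)_{1} = Σᵢ fᵢ = (1)·(-3) + (1)·(-11) + (1)·(-21) + (1)·(-23) = -58.

-58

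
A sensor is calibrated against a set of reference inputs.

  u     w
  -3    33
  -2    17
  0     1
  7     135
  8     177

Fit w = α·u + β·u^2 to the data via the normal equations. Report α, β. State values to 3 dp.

α = -2.027, β = 3.029

The normal system AᵀA·[α, β]ᵀ = Aᵀw is [[126, 820]; [820, 6594]]·[α, β]ᵀ = [2228, 18308]ᵀ.
Determinant 126·6594 − 820² = 158444.
α = (2228·6594 − 820·18308)/158444 = -80282/39611; β = (126·18308 − 820·2228)/158444 = 119962/39611.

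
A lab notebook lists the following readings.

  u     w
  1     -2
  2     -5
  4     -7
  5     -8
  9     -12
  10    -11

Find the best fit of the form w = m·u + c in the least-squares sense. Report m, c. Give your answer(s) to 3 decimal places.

From the data, Σu·u = 227, Σu = 31, Σ1 = 6.
For Xᵀw: Σu·w = -298, Σw = -45.
So XᵀX·[m, c]ᵀ = Xᵀw: [[227, 31]; [31, 6]]·[m, c]ᵀ = [-298, -45]ᵀ.
det = 227·6 − 31² = 401.
m = ((-298)·6 − 31·(-45))/401 = -393/401; c = (227·(-45) − 31·(-298))/401 = -977/401.

m = -0.980, c = -2.436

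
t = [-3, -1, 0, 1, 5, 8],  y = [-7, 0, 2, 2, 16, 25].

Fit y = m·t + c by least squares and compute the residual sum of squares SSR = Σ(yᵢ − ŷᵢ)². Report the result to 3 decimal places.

SSR = 8.052

The normal equations are: 100·m + 10·c = 303;  10·m + 6·c = 38.
(Σt·t = 100, Σt = 10, Σ1 = 6, Σt·y = 303, Σy = 38.)
Eliminating c: 6·(row 1) − 10·(row 2) gives 500·m = 6·303 − 10·38 = 1438, so m = 719/250.
Then c = (38 − 10·(719/250))/6 = 77/50.
Residuals: 11/125, 167/125, 23/50, -302/125, 2/25, 113/250; SSR = 2013/250.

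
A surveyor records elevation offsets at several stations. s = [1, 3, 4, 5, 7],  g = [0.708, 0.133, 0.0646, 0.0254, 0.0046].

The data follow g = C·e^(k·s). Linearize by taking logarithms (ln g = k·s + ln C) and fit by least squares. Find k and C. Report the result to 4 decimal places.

Taking logs, ln g = k·s + ln C, so regress ln g on s.
AᵀA = [[100.0000, 20.0000]; [20.0000, 5]], rhs = [-73.3926, -14.1570]ᵀ  (here Σs = 20.0000, Σ(s)² = 100.0000, Σln g = -14.1570, Σs·ln g = -73.3926).
Δ = 100.0000·5 − (20.0000)² = 100.0000; k = (-73.3926·5 − 20.0000·-14.1570)/100.0000 = -0.83824, ln C = (100.0000·-14.1570 − 20.0000·-73.3926)/100.0000 = 0.52156, so C = exp(0.52156) = 1.68465.

k = -0.8382, C = 1.6847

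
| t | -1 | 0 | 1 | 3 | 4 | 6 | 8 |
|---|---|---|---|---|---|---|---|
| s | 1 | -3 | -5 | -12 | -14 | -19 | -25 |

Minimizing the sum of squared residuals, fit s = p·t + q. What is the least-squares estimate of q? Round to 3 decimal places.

Normal-equation sums: Σt·t = 127, Σt = 21, Σ1 = 7.
For Aᵀs: Σt·s = -412, Σs = -77.
Eliminating q: 7·(row 1) − 21·(row 2) gives 448·p = 7·(-412) − 21·(-77) = -1267, so p = -181/64.
Then q = ((-77) − 21·(-181/64))/7 = -161/64.

q = -2.516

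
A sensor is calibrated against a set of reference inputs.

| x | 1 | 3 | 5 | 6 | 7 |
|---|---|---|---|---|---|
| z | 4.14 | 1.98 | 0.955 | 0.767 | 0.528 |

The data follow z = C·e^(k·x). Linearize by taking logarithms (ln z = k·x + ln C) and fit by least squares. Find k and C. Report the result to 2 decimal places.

k = -0.34, C = 5.63

Linearized form: ln z = k·x + ln C. From the 5 transformed points,
Σx = 22.0000, Σ(x)² = 120.0000, Σln z = 1.1538, Σx·ln z = -2.8225.
Normal system: [[120.0000, 22.0000]; [22.0000, 5]]·[k, ln C]ᵀ = [-2.8225, 1.1538]ᵀ.
Solving (det = 116.0000): k = -0.34049, ln C = 1.72890, so C = exp(1.72890) = 5.63446.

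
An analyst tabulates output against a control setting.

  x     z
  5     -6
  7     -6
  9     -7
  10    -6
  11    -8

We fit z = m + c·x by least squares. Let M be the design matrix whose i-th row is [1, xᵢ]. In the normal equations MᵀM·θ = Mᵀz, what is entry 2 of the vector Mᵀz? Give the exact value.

-283

Entry 2 ↔ basis x, so (Mᵀz)_{2} = Σᵢ (x)·zᵢ = (5)·(-6) + (7)·(-6) + (9)·(-7) + (10)·(-6) + (11)·(-8) = -283.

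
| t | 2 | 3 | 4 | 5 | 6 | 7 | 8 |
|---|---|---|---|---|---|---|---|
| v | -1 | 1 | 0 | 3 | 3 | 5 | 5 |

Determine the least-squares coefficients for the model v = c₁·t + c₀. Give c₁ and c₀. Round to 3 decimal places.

c₁ = 1.036, c₀ = -2.893

Sums needed: Σt·t = 203, Σt = 35, Σ1 = 7.
And Σt·v = 109, Σv = 16.
Determinant 203·7 − 35² = 196.
c₁ = (109·7 − 35·16)/196 = 29/28; c₀ = (203·16 − 35·109)/196 = -81/28.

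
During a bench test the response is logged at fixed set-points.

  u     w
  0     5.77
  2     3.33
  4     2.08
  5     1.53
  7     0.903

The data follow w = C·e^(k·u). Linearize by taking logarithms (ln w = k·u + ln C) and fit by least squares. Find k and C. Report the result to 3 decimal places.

Linearized form: ln w = k·u + ln C. From the 5 transformed points,
Σu = 18.0000, Σ(u)² = 94.0000, Σln w = 4.0112, Σu·ln w = 6.7475.
Normal system: [[94.0000, 18.0000]; [18.0000, 5]]·[k, ln C]ᵀ = [6.7475, 4.0112]ᵀ.
Solving (det = 146.0000): k = -0.26346, ln C = 1.75070, so C = exp(1.75070) = 5.75862.

k = -0.263, C = 5.759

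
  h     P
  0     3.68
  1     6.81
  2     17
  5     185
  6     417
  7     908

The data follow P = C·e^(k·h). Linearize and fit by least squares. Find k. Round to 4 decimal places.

With ln Pᵢ as the transformed response and hᵢ as the regressor:
Σh = 21.0000, Σ(h)² = 115.0000, Σln P = 24.1192, Σh·ln P = 117.5638.
Equations: 115.0000·k + 21.0000·ln C = 117.5638;  21.0000·k + 6·ln C = 24.1192.
Slope k = (n·Σh·ln P − Σh·Σln P)/(n·Σ(h)² − (Σh)²) = (6·117.5638 − 21.0000·24.1192)/249.0000 = 0.79871; ln C = (Σln P − k·Σh)/n = 1.22437.

k = 0.7987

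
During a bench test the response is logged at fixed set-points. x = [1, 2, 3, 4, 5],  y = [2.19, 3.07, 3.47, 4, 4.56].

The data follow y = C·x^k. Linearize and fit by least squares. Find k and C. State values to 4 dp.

k = 0.4408, C = 2.2003

With ln yᵢ as the transformed response and ln xᵢ as the regressor:
XᵀX = [[6.1995, 4.7875]; [4.7875, 5]], rhs = [6.5082, 6.0534]ᵀ  (here Σln x = 4.7875, Σ(ln x)² = 6.1995, Σln y = 6.0534, Σln x·ln y = 6.5082).
Δ = 6.1995·5 − (4.7875)² = 8.0774; k = (6.5082·5 − 4.7875·6.0534)/8.0774 = 0.44080, ln C = (6.1995·6.0534 − 4.7875·6.5082)/8.0774 = 0.78861, so C = exp(0.78861) = 2.20033.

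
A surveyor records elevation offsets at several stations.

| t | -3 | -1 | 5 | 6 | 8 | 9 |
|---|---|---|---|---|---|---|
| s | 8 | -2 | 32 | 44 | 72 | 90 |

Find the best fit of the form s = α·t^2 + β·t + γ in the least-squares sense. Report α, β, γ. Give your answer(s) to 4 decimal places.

With design matrix X, XᵀX = [[12660, 1554, 216]; [1554, 216, 24]; [216, 24, 6]] and Xᵀs = [14352, 1788, 244]ᵀ.
Row-reducing yields α = 1798/1833, β = 10324/9165, γ = 598/705.

α = 0.9809, β = 1.1265, γ = 0.8482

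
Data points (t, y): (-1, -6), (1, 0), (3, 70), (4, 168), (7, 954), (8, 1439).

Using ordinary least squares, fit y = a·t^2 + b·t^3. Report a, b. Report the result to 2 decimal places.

a = -1.42, b = 2.99

Setting ∂/∂a … = 0 gives: 6836·a + 50842·b = 142154;  50842·a + 384620·b = 1076638.
Determinant 6836·384620 − 50842² = 44353356.
a = (142154·384620 − 50842·1076638)/44353356 = -5263143/3696113; b = (6836·1076638 − 50842·142154)/44353356 = 11041975/3696113.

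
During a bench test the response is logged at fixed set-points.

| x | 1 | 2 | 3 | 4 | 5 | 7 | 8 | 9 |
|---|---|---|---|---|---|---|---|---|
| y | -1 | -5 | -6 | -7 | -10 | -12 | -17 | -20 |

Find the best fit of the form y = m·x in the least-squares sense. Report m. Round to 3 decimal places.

m = -2.036

Forming MᵀM = [[249]] and Mᵀy = [-507]ᵀ gives MᵀM·[m]ᵀ = Mᵀy.
Hence m = -507 / 249 ≈ -2.03614.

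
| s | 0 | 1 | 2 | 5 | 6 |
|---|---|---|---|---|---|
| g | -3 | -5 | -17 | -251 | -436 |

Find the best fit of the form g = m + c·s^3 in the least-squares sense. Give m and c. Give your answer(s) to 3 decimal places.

Normal-equation sums: Σ1 = 5, Σs^3 = 350, Σs^3·s^3 = 62346.
Moment sums: Σg = -712, Σs^3·g = -125692.
So AᵀA·[m, c]ᵀ = Aᵀg: [[5, 350]; [350, 62346]]·[m, c]ᵀ = [-712, -125692]ᵀ.
Eliminating c: 62346·(row 1) − 350·(row 2) gives 189230·m = 62346·(-712) − 350·(-125692) = -398152, so m = -199076/94615.
Then c = ((-125692) − 350·(-199076/94615))/62346 = -37926/18923.

m = -2.104, c = -2.004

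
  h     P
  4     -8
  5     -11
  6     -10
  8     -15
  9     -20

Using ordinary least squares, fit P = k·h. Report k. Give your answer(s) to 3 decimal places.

Sums needed: Σh·h = 222.
Moment sums: Σh·P = -447.
Hence k = -447 / 222 ≈ -2.01351.

k = -2.014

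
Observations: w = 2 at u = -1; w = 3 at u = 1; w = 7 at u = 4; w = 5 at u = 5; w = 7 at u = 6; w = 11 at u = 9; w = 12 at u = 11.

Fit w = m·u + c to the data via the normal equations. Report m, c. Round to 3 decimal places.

Forming AᵀA = [[281, 35]; [35, 7]] and Aᵀw = [327, 47]ᵀ gives AᵀA·[m, c]ᵀ = Aᵀw.
det = 281·7 − 35² = 742.
m = (327·7 − 35·47)/742 = 46/53; c = (281·47 − 35·327)/742 = 881/371.

m = 0.868, c = 2.375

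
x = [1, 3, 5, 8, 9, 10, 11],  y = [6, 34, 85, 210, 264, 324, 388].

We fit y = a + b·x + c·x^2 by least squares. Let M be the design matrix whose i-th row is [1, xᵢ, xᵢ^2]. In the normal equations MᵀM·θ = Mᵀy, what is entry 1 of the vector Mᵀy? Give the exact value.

Entry 1 ↔ basis 1, so (Mᵀy)_{1} = Σᵢ yᵢ = (1)·(6) + (1)·(34) + (1)·(85) + (1)·(210) + (1)·(264) + (1)·(324) + (1)·(388) = 1311.

1311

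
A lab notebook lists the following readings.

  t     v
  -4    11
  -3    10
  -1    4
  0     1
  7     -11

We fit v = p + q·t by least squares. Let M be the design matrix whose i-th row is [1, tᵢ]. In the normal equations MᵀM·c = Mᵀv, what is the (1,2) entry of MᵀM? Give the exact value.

Row 1 ↔ basis 1, column 2 ↔ basis t, so (MᵀM)_{1,2} = Σᵢ t = (1)·(-4) + (1)·(-3) + (1)·(-1) + (1)·(0) + (1)·(7) = -1.

-1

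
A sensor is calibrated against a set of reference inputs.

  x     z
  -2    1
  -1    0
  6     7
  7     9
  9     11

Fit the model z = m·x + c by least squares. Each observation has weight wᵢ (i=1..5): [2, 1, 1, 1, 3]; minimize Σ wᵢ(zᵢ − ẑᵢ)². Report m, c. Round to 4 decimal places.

Normal-equation sums: Σwᵢ·x·x = 337, Σwᵢ·x = 35, Σwᵢ·1 = 8.
For MᵀWz: Σwᵢ·x·z = 398, Σwᵢ·z = 51.
Δ = 337·8 − 35² = 1471.
m = (398·8 − 35·51)/1471 = 1399/1471; c = (337·51 − 35·398)/1471 = 3257/1471.

m = 0.9511, c = 2.2141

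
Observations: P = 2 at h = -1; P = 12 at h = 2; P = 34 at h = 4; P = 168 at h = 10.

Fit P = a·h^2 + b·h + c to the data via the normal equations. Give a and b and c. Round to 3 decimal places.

Entries of AᵀA: Σh^2·h^2 = 10273, Σh^2·h = 1071, Σh^2 = 121, Σh·h = 121, Σh = 15, Σ1 = 4.
And Σh^2·P = 17394, Σh·P = 1838, ΣP = 216.
AᵀA·[a, b, c]ᵀ = AᵀP becomes [[10273, 1071, 121]; [1071, 121, 15]; [121, 15, 4]]·[a, b, c]ᵀ = [17394, 1838, 216]ᵀ.
Row-reducing yields a = 3814/2621, b = 5254/2621, c = 6458/2621.

a = 1.455, b = 2.005, c = 2.464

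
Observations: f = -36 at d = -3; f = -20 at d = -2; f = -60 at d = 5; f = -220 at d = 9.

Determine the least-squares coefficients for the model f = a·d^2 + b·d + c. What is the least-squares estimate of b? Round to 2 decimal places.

XᵀX·[a, b, c]ᵀ = Xᵀf reads: 7283·a + 819·b + 119·c = -19724;  819·a + 119·b + 9·c = -2132;  119·a + 9·b + 4·c = -336.
Solving the 3×3 system (Gaussian elimination) gives a = -163/53, b = 857/265, c = 58/265.

b = 3.23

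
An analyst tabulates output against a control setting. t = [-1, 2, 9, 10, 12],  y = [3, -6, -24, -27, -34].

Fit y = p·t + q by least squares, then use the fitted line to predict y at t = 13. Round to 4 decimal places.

The normal system XᵀX·[p, q]ᵀ = Xᵀy is [[330, 32]; [32, 5]]·[p, q]ᵀ = [-909, -88]ᵀ.
Determinant 330·5 − 32² = 626.
p = ((-909)·5 − 32·(-88))/626 = -1729/626; q = (330·(-88) − 32·(-909))/626 = 24/313.
At t = 13: ŷ = (-1729/626)·(13) + (24/313)·(1) = -22429/626.

ŷ = -35.8291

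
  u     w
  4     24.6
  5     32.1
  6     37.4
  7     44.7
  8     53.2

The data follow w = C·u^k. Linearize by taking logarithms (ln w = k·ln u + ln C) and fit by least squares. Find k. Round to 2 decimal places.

Let Y = ln w. Fitting Y = k·ln u + ln C by least squares:
Sums: Σln u = 8.8128, Σ(ln u)² = 15.8331, Σln w = 18.0673, Σln u·ln w = 32.1702.
Normal system: [[15.8331, 8.8128]; [8.8128, 5]]·[k, ln C]ᵀ = [32.1702, 18.0673]ᵀ.
Δ = 15.8331·5 − (8.8128)² = 1.4995; k = (32.1702·5 − 8.8128·18.0673)/1.4995 = 1.08495, ln C = (15.8331·18.0673 − 8.8128·32.1702)/1.4995 = 1.70116.

k = 1.08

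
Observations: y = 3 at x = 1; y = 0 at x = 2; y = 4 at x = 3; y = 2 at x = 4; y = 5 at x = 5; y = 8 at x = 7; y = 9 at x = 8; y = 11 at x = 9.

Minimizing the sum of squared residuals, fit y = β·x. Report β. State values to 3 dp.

β = 1.104

Sums needed: Σx·x = 249.
Right-hand side: Σx·y = 275.
So MᵀM·[β]ᵀ = Mᵀy: [[249]]·[β]ᵀ = [275]ᵀ.
β = 275/249 = 1.10442.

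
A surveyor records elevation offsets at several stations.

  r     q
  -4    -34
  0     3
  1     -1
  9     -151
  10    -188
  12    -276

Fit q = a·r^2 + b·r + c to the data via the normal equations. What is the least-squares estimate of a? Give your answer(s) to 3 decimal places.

a = -2.006

Compute the Gram sums: Σr^2·r^2 = 37554, Σr^2·r = 3394, Σr^2 = 342, Σr·r = 342, Σr = 28, Σ1 = 6.
Moment sums: Σr^2·q = -71320, Σr·q = -6416, Σq = -647.
So MᵀM·[a, b, c]ᵀ = Mᵀq: [[37554, 3394, 342]; [3394, 342, 28]; [342, 28, 6]]·[a, b, c]ᵀ = [-71320, -6416, -647]ᵀ.
Inverting the 3×3 Gram matrix, [a, b, c]ᵀ = [-1756987/875814, 290559/291938, 819245/437907]ᵀ.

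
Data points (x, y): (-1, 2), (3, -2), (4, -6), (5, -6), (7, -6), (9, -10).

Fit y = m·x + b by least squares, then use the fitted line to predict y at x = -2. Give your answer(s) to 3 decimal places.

With design matrix M, MᵀM = [[181, 27]; [27, 6]] and Mᵀy = [-194, -28]ᵀ.
Δ = 181·6 − 27² = 357.
m = ((-194)·6 − 27·(-28))/357 = -8/7; b = (181·(-28) − 27·(-194))/357 = 10/21.
At x = -2: ŷ = (-8/7)·(-2) + (10/21)·(1) = 58/21.

ŷ = 2.762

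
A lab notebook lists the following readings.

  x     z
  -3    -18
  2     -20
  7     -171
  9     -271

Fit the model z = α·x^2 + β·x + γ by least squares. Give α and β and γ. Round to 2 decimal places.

Entries of MᵀM: Σx^2·x^2 = 9059, Σx^2·x = 1053, Σx^2 = 143, Σx·x = 143, Σx = 15, Σ1 = 4.
For Mᵀz: Σx^2·z = -30572, Σx·z = -3622, Σz = -480.
Normal equations: [[9059, 1053, 143]; [1053, 143, 15]; [143, 15, 4]]·[α, β, γ]ᵀ = [-30572, -3622, -480]ᵀ.
Row-reducing yields α = -88789/30140, β = -104131/30140, γ = -26051/15070.

α = -2.95, β = -3.45, γ = -1.73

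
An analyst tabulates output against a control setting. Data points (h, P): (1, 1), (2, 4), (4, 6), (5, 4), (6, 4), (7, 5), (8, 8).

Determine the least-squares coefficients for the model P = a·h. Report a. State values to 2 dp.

a = 0.90

The normal equations are: 195·a = 176.
(Σh·h = 195, Σh·P = 176.)
Hence a = 176 / 195 ≈ 0.902564.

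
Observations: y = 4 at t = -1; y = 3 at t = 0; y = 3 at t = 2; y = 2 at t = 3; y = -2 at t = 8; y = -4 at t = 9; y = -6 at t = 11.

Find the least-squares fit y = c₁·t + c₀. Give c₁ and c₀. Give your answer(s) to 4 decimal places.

Entries of AᵀA: Σt·t = 280, Σt = 32, Σ1 = 7.
Moment sums: Σt·y = -110, Σy = 0.
det = 280·7 − 32² = 936.
c₁ = ((-110)·7 − 32·0)/936 = -385/468; c₀ = (280·0 − 32·(-110))/936 = 440/117.

c₁ = -0.8226, c₀ = 3.7607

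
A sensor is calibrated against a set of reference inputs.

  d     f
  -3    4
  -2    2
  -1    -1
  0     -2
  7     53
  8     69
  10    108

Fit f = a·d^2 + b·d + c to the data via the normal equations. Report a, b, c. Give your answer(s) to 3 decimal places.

a = 1.020, b = 0.736, c = -1.776

Entries of XᵀX: Σd^2·d^2 = 16595, Σd^2·d = 1819, Σd^2 = 227, Σd·d = 227, Σd = 19, Σ1 = 7.
Moment sums: Σd^2·f = 17856, Σd·f = 1988, Σf = 233.
Row-reducing yields a = 154333/151368, b = 111439/151368, c = -3201/1802.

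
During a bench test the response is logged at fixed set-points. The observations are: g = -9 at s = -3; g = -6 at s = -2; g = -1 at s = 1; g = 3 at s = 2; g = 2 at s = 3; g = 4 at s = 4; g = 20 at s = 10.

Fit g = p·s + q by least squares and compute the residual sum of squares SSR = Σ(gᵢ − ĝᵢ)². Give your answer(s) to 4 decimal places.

Sums needed: Σs·s = 143, Σs = 15, Σ1 = 7.
Right-hand side: Σs·g = 266, Σg = 13.
AᵀA·[p, q]ᵀ = Aᵀg becomes [[143, 15]; [15, 7]]·[p, q]ᵀ = [266, 13]ᵀ.
det = 143·7 − 15² = 776.
p = (266·7 − 15·13)/776 = 1667/776; q = (143·13 − 15·266)/776 = -2131/776.
Residuals: 37/194, 809/776, -39/97, 1125/776, -659/388, -1433/776, 981/776; SSR = 8753/776.

SSR = 11.2796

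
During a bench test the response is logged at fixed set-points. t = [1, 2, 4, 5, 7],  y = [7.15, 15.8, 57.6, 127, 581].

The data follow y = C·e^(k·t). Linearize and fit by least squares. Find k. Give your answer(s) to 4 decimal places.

Let Y = ln y. Fitting Y = k·t + ln C by least squares:
AᵀA = [[95.0000, 19.0000]; [19.0000, 5]], rhs = [92.4754, 19.9896]ᵀ  (here Σt = 19.0000, Σ(t)² = 95.0000, Σln y = 19.9896, Σt·ln y = 92.4754).
Slope k = (n·Σt·ln y − Σt·Σln y)/(n·Σ(t)² − (Σt)²) = (5·92.4754 − 19.0000·19.9896)/114.0000 = 0.72434; ln C = (Σln y − k·Σt)/n = 1.24542.

k = 0.7243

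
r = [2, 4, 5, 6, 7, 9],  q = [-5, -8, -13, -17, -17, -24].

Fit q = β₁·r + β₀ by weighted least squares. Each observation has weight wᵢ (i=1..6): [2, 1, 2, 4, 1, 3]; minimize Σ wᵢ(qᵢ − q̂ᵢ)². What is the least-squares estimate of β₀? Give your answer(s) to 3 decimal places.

β₀ = 0.728

Compute the Gram sums: Σwᵢ·r·r = 510, Σwᵢ·r = 76, Σwᵢ·1 = 13.
For AᵀWq: Σwᵢ·r·q = -1357, Σwᵢ·q = -201.
So AᵀWA·[β₁, β₀]ᵀ = AᵀWq: [[510, 76]; [76, 13]]·[β₁, β₀]ᵀ = [-1357, -201]ᵀ.
Eliminating β₀: 13·(row 1) − 76·(row 2) gives 854·β₁ = 13·(-1357) − 76·(-201) = -2365, so β₁ = -2365/854.
Then β₀ = ((-201) − 76·(-2365/854))/13 = 311/427.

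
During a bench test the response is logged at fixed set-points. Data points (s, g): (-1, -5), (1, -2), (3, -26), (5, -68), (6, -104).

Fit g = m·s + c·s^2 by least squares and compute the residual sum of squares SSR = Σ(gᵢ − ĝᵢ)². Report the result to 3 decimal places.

Normal-equation sums: Σs·s = 72, Σs·s^2 = 368, Σs^2·s^2 = 2004.
Moment sums: Σs·g = -1039, Σs^2·g = -5685.
Normal equations: [[72, 368]; [368, 2004]]·[m, c]ᵀ = [-1039, -5685]ᵀ.
Eliminating c: 2004·(row 1) − 368·(row 2) gives 8864·m = 2004·(-1039) − 368·(-5685) = 9924, so m = 2481/2216.
Then c = ((-5685) − 368·(2481/2216))/2004 = -3371/1108.
Residuals: -1857/2216, -171/2216, -4381/2216, 5457/2216, -1319/1108; SSR = 26809/2216.

SSR = 12.098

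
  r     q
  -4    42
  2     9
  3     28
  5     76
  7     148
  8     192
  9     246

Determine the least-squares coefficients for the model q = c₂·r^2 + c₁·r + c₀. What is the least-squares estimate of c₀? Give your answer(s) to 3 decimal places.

Compute the Gram sums: Σr^2·r^2 = 14036, Σr^2·r = 1680, Σr^2 = 248, Σr·r = 248, Σr = 30, Σ1 = 7.
Moment sums: Σr^2·q = 42326, Σr·q = 5100, Σq = 741.
MᵀM·[c₂, c₁, c₀]ᵀ = Mᵀq becomes [[14036, 1680, 248]; [1680, 248, 30]; [248, 30, 7]]·[c₂, c₁, c₀]ᵀ = [42326, 5100, 741]ᵀ.
Row-reducing yields c₂ = 640559/215338, c₁ = 159555/215338, c₀ = -291416/107669.

c₀ = -2.707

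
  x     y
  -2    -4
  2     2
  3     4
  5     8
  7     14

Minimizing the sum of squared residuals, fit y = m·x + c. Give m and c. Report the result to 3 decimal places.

Setting ∂/∂m … = 0 gives: 91·m + 15·c = 162;  15·m + 5·c = 24.
(Σx·x = 91, Σx = 15, Σ1 = 5, Σx·y = 162, Σy = 24.)
Eliminating c: 5·(row 1) − 15·(row 2) gives 230·m = 5·162 − 15·24 = 450, so m = 45/23.
Then c = (24 − 15·(45/23))/5 = -123/115.

m = 1.957, c = -1.070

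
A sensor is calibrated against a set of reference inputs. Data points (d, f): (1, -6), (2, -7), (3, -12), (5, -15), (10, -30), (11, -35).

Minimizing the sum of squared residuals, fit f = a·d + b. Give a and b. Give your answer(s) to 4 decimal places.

With design matrix X, XᵀX = [[260, 32]; [32, 6]] and Xᵀf = [-816, -105]ᵀ.
Eliminating b: 6·(row 1) − 32·(row 2) gives 536·a = 6·(-816) − 32·(-105) = -1536, so a = -192/67.
Then b = ((-105) − 32·(-192/67))/6 = -297/134.

a = -2.8657, b = -2.2164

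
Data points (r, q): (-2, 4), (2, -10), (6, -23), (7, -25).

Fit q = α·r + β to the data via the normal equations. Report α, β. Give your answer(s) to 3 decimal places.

α = -3.261, β = -2.901

The normal equations are: 93·α + 13·β = -341;  13·α + 4·β = -54.
(Σr·r = 93, Σr = 13, Σ1 = 4, Σr·q = -341, Σq = -54.)
Eliminating β: 4·(row 1) − 13·(row 2) gives 203·α = 4·(-341) − 13·(-54) = -662, so α = -662/203.
Then β = ((-54) − 13·(-662/203))/4 = -589/203.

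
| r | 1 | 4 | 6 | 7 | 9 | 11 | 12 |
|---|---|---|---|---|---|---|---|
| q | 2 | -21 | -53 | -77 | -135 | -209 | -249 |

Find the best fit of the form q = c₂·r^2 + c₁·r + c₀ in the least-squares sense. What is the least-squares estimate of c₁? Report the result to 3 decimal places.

The normal system AᵀA·[c₂, c₁, c₀]ᵀ = Aᵀq is [[45892, 4412, 448]; [4412, 448, 50]; [448, 50, 7]]·[c₂, c₁, c₀]ᵀ = [-78095, -7441, -742]ᵀ.
Inverting the 3×3 Gram matrix, [c₂, c₁, c₀]ᵀ = [-27121/13944, 1581/664, 10265/6972]ᵀ.

c₁ = 2.381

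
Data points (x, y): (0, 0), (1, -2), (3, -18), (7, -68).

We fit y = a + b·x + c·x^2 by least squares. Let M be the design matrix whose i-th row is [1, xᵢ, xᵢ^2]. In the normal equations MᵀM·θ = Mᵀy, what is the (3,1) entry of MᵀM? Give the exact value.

59

Row 3 ↔ basis x^2, column 1 ↔ basis 1, so (MᵀM)_{3,1} = Σᵢ x^2 = (0)·(1) + (1)·(1) + (9)·(1) + (49)·(1) = 59.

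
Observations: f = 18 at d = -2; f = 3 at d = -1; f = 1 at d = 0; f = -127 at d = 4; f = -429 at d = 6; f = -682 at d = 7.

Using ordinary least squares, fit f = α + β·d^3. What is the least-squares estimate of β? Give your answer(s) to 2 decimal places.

From the data, Σ1 = 6, Σd^3 = 614, Σd^3·d^3 = 168466.
And Σf = -1216, Σd^3·f = -334865.
MᵀM·[α, β]ᵀ = Mᵀf becomes [[6, 614]; [614, 168466]]·[α, β]ᵀ = [-1216, -334865]ᵀ.
Δ = 6·168466 − 614² = 633800.
α = ((-1216)·168466 − 614·(-334865))/633800 = 376227/316900; β = (6·(-334865) − 614·(-1216))/633800 = -631283/316900.

β = -1.99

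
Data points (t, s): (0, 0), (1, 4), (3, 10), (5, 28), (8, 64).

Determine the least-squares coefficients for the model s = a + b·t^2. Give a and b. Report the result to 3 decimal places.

From the data, Σ1 = 5, Σt^2 = 99, Σt^2·t^2 = 4803.
Moment sums: Σs = 106, Σt^2·s = 4890.
So XᵀX·[a, b]ᵀ = Xᵀs: [[5, 99]; [99, 4803]]·[a, b]ᵀ = [106, 4890]ᵀ.
det = 5·4803 − 99² = 14214.
a = (106·4803 − 99·4890)/14214 = 4168/2369; b = (5·4890 − 99·106)/14214 = 2326/2369.

a = 1.759, b = 0.982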